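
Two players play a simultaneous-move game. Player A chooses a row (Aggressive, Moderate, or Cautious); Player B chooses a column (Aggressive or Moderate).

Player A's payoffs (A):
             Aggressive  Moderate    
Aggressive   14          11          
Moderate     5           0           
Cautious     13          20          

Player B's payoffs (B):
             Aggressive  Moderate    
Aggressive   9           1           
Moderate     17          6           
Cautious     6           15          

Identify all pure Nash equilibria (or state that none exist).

A profile is a Nash equilibrium when each player is best-responding to the other.
Player A's best responses — vs Aggressive: Aggressive (payoff 14); vs Moderate: Cautious (payoff 20).
Player B's best responses — vs Aggressive: Aggressive (payoff 9); vs Moderate: Aggressive (payoff 17); vs Cautious: Moderate (payoff 15).
Mutual best responses occur at (Aggressive, Aggressive) and (Cautious, Moderate); at each, neither player gains by switching.

(Aggressive, Aggressive) and (Cautious, Moderate)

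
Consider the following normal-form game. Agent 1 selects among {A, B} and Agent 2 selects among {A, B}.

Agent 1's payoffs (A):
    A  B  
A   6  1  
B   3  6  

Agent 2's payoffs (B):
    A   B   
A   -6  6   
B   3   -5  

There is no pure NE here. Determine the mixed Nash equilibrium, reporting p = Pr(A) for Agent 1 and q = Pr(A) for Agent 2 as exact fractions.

In a mixed NE each player is indifferent between their pure strategies, so the opponent's mix sets the indifference.
Agent 2 indifferent between A and B: p·(-6) + (1−p)·3 = p·6 + (1−p)·(-5) ⟹ 3 + (-9)p = (-5) + 11p ⟹ p = 2/5.
Agent 1 indifferent between A and B: q·6 + (1−q)·1 = q·3 + (1−q)·6 ⟹ 1 + 5q = 6 + (-3)q ⟹ q = 5/8.

p = 2/5, q = 5/8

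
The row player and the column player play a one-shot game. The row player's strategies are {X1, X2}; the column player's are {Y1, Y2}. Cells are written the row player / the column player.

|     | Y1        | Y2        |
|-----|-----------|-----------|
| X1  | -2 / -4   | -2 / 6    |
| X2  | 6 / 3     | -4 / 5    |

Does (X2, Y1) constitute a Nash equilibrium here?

No

Holding the column player at Y1: the row player gets 6 from X2, versus -2 from X1. No profitable deviation for the row player.
Holding the row player at X2: the column player gets 3 from Y1 but could get 5 by switching to Y2. The column player has a profitable deviation.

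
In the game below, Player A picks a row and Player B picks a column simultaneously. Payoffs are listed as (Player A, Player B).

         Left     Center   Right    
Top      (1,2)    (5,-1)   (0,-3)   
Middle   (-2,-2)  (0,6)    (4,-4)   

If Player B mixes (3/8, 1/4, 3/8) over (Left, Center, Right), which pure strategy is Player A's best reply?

Player A's best reply maximizes expected payoff against the mix.
Top: (3/8)·1 + (1/4)·5 + (3/8)·0 = 13/8
Middle: (3/8)·(-2) + (1/4)·0 + (3/8)·4 = 3/4
Highest expected payoff is 13/8, from Top.

Top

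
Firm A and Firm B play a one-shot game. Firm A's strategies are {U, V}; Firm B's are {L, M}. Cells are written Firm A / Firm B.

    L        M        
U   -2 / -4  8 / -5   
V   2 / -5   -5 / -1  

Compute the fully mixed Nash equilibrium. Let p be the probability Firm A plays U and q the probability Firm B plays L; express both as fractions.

p = 4/5, q = 13/17

In a mixed NE each player is indifferent between their pure strategies, so the opponent's mix sets the indifference.
Firm B indifferent between L and M: p·(-4) + (1−p)·(-5) = p·(-5) + (1−p)·(-1) ⟹ (-5) + 1p = (-1) + (-4)p ⟹ p = 4/5.
Firm A indifferent between U and V: q·(-2) + (1−q)·8 = q·2 + (1−q)·(-5) ⟹ 8 + (-10)q = (-5) + 7q ⟹ q = 13/17.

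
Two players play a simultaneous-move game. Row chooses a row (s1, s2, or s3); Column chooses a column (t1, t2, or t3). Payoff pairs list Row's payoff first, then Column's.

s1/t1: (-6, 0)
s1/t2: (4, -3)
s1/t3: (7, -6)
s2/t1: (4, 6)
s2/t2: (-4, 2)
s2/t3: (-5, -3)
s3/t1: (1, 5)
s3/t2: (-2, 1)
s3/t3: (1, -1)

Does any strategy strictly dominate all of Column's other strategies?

t1

Check whether one of Column's strategies beats all alternatives regardless of what the opponent does.
t1 strictly dominates: vs s1: 0 > each of {-3, -6}; vs s2: 6 > each of {2, -3}; vs s3: 5 > each of {1, -1}.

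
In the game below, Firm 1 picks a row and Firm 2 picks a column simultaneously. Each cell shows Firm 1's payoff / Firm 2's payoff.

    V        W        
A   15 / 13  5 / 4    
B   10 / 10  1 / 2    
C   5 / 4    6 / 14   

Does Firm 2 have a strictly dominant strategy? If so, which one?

Check whether one of Firm 2's strategies beats all alternatives regardless of what the opponent does.
V is not dominant: against C, W gives 14 > 4.
W is not dominant: against A, V gives 13 > 4.
No single strategy is best against every opponent action.

No strictly dominant strategy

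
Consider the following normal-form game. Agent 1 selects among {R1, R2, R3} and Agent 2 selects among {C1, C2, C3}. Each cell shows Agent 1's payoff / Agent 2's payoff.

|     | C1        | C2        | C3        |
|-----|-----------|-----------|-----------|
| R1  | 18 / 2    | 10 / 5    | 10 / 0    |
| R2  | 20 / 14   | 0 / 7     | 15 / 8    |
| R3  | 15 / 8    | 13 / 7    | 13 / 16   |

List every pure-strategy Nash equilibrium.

(R2, C1)

A profile is a Nash equilibrium when each player is best-responding to the other.
Agent 1's best responses — vs C1: R2 (payoff 20); vs C2: R3 (payoff 13); vs C3: R2 (payoff 15).
Agent 2's best responses — vs R1: C2 (payoff 5); vs R2: C1 (payoff 14); vs R3: C3 (payoff 16).
The only mutual best response is (R2, C1); neither player gains by switching there.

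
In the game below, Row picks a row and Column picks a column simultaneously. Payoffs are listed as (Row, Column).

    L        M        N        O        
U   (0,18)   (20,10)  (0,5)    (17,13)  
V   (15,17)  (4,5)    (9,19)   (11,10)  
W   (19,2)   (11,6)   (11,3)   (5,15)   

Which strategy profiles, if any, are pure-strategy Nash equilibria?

No pure-strategy Nash equilibrium

A profile is a Nash equilibrium when each player is best-responding to the other.
Row's best responses — vs L: W (payoff 19); vs M: U (payoff 20); vs N: W (payoff 11); vs O: U (payoff 17).
Column's best responses — vs U: L (payoff 18); vs V: N (payoff 19); vs W: O (payoff 15).
No cell has both players best-responding. For instance, Row's best reply to N is W, but against W Column prefers O over N.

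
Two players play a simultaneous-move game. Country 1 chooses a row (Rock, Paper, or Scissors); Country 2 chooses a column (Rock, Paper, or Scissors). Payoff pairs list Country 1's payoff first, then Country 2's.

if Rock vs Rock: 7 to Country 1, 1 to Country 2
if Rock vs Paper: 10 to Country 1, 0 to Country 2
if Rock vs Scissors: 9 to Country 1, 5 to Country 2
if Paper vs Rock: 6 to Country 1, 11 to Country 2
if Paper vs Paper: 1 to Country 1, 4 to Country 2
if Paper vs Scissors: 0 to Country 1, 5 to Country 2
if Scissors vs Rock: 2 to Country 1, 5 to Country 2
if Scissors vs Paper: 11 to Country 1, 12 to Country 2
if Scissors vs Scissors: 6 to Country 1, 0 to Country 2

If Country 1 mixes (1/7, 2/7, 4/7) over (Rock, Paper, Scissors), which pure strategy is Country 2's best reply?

Country 2's best reply maximizes expected payoff against the mix.
Rock: (1/7)·1 + (2/7)·11 + (4/7)·5 = 43/7
Paper: (1/7)·0 + (2/7)·4 + (4/7)·12 = 8
Scissors: (1/7)·5 + (2/7)·5 + (4/7)·0 = 15/7
Highest expected payoff is 8, from Paper.

Paper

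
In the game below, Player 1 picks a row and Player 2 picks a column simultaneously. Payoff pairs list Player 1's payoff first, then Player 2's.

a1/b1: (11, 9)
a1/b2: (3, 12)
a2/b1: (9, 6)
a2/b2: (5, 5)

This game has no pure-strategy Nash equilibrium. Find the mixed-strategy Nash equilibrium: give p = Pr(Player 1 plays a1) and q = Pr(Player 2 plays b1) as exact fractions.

p = 1/4, q = 1/2

Each player's mixing probability is pinned down by making the *other* player indifferent.
Player 2 indifferent between b1 and b2: p·9 + (1−p)·6 = p·12 + (1−p)·5 ⟹ 6 + 3p = 5 + 7p ⟹ p = 1/4.
Player 1 indifferent between a1 and a2: q·11 + (1−q)·3 = q·9 + (1−q)·5 ⟹ 3 + 8q = 5 + 4q ⟹ q = 1/2.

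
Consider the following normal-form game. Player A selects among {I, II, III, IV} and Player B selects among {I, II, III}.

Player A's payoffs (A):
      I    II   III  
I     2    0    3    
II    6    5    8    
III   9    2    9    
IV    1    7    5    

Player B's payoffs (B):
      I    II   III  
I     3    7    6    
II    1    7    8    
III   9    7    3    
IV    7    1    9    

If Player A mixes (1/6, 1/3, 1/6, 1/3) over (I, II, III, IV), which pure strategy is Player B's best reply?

III

Compute Player B's expected payoff from each pure strategy against the given mix.
I: (1/6)·3 + (1/3)·1 + (1/6)·9 + (1/3)·7 = 14/3
II: (1/6)·7 + (1/3)·7 + (1/6)·7 + (1/3)·1 = 5
III: (1/6)·6 + (1/3)·8 + (1/6)·3 + (1/3)·9 = 43/6
Highest expected payoff is 43/6, from III.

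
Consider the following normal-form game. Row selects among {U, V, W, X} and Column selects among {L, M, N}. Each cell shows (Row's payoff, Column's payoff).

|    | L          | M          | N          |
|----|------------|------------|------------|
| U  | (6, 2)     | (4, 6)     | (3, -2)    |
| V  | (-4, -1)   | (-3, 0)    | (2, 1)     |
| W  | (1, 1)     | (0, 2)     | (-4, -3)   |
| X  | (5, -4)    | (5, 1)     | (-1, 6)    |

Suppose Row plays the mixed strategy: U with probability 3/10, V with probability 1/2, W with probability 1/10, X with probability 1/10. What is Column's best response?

Compute Column's expected payoff from each pure strategy against the given mix.
L: (3/10)·2 + (1/2)·(-1) + (1/10)·1 + (1/10)·(-4) = -1/5
M: (3/10)·6 + (1/2)·0 + (1/10)·2 + (1/10)·1 = 21/10
N: (3/10)·(-2) + (1/2)·1 + (1/10)·(-3) + (1/10)·6 = 1/5
Highest expected payoff is 21/10, from M.

M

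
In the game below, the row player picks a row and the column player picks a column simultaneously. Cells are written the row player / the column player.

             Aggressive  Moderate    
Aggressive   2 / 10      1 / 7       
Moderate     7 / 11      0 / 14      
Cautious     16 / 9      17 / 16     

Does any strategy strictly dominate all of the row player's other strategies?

Cautious

Check whether one of the row player's strategies beats all alternatives regardless of what the opponent does.
Cautious strictly dominates: vs Aggressive: 16 > each of {2, 7}; vs Moderate: 17 > each of {1, 0}.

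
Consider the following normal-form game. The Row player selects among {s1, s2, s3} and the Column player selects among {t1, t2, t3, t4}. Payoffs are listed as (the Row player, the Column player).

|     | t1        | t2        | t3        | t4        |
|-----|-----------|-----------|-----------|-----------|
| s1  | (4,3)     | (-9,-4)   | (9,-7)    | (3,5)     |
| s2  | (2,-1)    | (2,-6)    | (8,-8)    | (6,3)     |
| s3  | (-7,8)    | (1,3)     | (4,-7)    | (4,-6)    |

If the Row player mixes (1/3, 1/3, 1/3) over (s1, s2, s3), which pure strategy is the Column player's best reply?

The Column player's best reply maximizes expected payoff against the mix.
t1: (1/3)·3 + (1/3)·(-1) + (1/3)·8 = 10/3
t2: (1/3)·(-4) + (1/3)·(-6) + (1/3)·3 = -7/3
t3: (1/3)·(-7) + (1/3)·(-8) + (1/3)·(-7) = -22/3
t4: (1/3)·5 + (1/3)·3 + (1/3)·(-6) = 2/3
Highest expected payoff is 10/3, from t1.

t1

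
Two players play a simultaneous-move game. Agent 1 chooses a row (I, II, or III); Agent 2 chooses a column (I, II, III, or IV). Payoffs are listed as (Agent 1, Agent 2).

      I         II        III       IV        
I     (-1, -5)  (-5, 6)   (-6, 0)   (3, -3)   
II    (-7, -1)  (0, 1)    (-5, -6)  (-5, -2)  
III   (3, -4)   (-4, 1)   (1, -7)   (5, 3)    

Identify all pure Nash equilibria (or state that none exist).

A profile is a Nash equilibrium when each player is best-responding to the other.
Agent 1's best responses — vs I: III (payoff 3); vs II: II (payoff 0); vs III: III (payoff 1); vs IV: III (payoff 5).
Agent 2's best responses — vs I: II (payoff 6); vs II: II (payoff 1); vs III: IV (payoff 3).
Mutual best responses occur at (II, II) and (III, IV); at each, neither player gains by switching.

(II, II) and (III, IV)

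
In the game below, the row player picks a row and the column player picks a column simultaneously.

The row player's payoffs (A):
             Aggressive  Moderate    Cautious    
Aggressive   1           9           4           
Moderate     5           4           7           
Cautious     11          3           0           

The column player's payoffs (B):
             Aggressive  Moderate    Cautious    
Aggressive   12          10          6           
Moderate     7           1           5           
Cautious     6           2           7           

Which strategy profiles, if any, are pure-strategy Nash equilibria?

None

Check mutual best responses: a cell is a NE iff neither player can gain by unilaterally deviating.
The row player's best responses — vs Aggressive: Cautious (payoff 11); vs Moderate: Aggressive (payoff 9); vs Cautious: Moderate (payoff 7).
The column player's best responses — vs Aggressive: Aggressive (payoff 12); vs Moderate: Aggressive (payoff 7); vs Cautious: Cautious (payoff 7).
No cell has both players best-responding. For instance, the row player's best reply to Moderate is Aggressive, but against Aggressive the column player prefers Aggressive over Moderate.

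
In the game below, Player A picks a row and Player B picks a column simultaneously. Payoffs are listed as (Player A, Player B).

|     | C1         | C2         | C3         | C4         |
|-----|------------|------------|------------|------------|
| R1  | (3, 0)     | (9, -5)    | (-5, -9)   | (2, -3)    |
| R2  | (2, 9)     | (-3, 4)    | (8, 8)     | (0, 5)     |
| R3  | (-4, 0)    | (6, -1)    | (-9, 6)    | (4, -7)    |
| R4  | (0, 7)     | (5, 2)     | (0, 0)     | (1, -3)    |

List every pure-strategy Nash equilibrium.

(R1, C1)

Find each player's best response to every opponent strategy; NE are the intersections.
Player A's best responses — vs C1: R1 (payoff 3); vs C2: R1 (payoff 9); vs C3: R2 (payoff 8); vs C4: R3 (payoff 4).
Player B's best responses — vs R1: C1 (payoff 0); vs R2: C1 (payoff 9); vs R3: C3 (payoff 6); vs R4: C1 (payoff 7).
The only mutual best response is (R1, C1); neither player gains by switching there.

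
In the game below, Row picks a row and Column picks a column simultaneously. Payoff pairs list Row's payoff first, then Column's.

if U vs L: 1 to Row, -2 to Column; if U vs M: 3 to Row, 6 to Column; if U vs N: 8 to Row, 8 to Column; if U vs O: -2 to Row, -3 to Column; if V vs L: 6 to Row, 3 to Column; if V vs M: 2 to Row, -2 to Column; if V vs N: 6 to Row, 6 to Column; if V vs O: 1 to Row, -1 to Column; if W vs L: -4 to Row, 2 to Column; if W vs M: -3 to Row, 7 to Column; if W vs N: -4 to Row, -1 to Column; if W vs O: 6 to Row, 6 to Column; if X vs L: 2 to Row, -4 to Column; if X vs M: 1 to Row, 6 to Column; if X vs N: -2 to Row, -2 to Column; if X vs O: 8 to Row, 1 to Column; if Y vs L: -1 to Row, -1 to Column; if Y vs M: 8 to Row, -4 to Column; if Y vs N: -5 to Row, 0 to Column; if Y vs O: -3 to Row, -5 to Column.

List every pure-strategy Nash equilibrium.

Check mutual best responses: a cell is a NE iff neither player can gain by unilaterally deviating.
Row's best responses — vs L: V (payoff 6); vs M: Y (payoff 8); vs N: U (payoff 8); vs O: X (payoff 8).
Column's best responses — vs U: N (payoff 8); vs V: N (payoff 6); vs W: M (payoff 7); vs X: M (payoff 6); vs Y: N (payoff 0).
The only mutual best response is (U, N); neither player gains by switching there.

(U, N)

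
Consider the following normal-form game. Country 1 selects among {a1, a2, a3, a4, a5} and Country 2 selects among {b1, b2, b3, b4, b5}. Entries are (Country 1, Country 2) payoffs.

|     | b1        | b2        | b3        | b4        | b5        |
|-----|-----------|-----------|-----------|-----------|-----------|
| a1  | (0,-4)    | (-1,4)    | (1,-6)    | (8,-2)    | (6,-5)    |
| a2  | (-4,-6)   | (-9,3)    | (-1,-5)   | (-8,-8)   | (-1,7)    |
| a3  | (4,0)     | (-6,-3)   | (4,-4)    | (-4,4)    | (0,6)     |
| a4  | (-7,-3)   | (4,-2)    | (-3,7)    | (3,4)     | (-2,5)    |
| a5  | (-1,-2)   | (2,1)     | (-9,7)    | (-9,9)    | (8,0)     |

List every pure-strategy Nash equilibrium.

There is no pure-strategy Nash equilibrium

A profile is a Nash equilibrium when each player is best-responding to the other.
Country 1's best responses — vs b1: a3 (payoff 4); vs b2: a4 (payoff 4); vs b3: a3 (payoff 4); vs b4: a1 (payoff 8); vs b5: a5 (payoff 8).
Country 2's best responses — vs a1: b2 (payoff 4); vs a2: b5 (payoff 7); vs a3: b5 (payoff 6); vs a4: b3 (payoff 7); vs a5: b4 (payoff 9).
No cell has both players best-responding. For instance, Country 1's best reply to b1 is a3, but against a3 Country 2 prefers b5 over b1.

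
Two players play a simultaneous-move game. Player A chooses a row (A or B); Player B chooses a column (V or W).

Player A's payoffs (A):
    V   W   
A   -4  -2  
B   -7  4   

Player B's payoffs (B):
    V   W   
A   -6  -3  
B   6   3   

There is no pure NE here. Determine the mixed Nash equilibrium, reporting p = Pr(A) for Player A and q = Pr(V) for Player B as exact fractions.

p = 1/2, q = 2/3

In a mixed NE each player is indifferent between their pure strategies, so the opponent's mix sets the indifference.
Player B indifferent between V and W: p·(-6) + (1−p)·6 = p·(-3) + (1−p)·3 ⟹ 6 + (-12)p = 3 + (-6)p ⟹ p = 1/2.
Player A indifferent between A and B: q·(-4) + (1−q)·(-2) = q·(-7) + (1−q)·4 ⟹ (-2) + (-2)q = 4 + (-11)q ⟹ q = 2/3.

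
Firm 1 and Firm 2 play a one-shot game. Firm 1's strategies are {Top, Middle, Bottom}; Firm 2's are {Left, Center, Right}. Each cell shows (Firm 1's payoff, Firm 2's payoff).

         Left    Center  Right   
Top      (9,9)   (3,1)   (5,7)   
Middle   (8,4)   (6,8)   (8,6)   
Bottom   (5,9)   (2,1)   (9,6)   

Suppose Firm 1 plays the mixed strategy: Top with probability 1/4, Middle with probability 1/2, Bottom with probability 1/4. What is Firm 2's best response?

Left

Firm 2's best reply maximizes expected payoff against the mix.
Left: (1/4)·9 + (1/2)·4 + (1/4)·9 = 13/2
Center: (1/4)·1 + (1/2)·8 + (1/4)·1 = 9/2
Right: (1/4)·7 + (1/2)·6 + (1/4)·6 = 25/4
Highest expected payoff is 13/2, from Left.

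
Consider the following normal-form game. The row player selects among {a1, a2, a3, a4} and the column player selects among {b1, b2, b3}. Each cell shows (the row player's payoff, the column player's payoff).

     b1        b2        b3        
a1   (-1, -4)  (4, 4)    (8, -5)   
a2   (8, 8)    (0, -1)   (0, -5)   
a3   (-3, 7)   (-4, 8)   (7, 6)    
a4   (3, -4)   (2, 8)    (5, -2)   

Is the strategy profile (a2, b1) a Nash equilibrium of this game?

Holding the column player at b1: the row player gets 8 from a2, versus -1 from a1, -3 from a3, 3 from a4. No profitable deviation for the row player.
Holding the row player at a2: the column player gets 8 from b1, versus -1 from b2, -5 from b3. No profitable deviation for the column player either.

Yes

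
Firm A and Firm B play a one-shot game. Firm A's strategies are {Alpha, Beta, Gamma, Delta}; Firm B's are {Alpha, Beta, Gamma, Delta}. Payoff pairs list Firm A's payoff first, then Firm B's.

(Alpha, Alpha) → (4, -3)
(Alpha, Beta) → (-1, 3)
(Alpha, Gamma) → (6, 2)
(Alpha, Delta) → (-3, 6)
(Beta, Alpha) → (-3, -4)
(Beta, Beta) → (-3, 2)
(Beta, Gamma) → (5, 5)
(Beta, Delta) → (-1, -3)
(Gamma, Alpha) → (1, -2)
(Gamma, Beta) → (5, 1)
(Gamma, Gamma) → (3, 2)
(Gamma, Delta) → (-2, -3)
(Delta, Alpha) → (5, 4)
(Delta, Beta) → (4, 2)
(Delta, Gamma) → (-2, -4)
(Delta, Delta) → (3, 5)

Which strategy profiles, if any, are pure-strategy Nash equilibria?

(Delta, Delta)

Check mutual best responses: a cell is a NE iff neither player can gain by unilaterally deviating.
Firm A's best responses — vs Alpha: Delta (payoff 5); vs Beta: Gamma (payoff 5); vs Gamma: Alpha (payoff 6); vs Delta: Delta (payoff 3).
Firm B's best responses — vs Alpha: Delta (payoff 6); vs Beta: Gamma (payoff 5); vs Gamma: Gamma (payoff 2); vs Delta: Delta (payoff 5).
The only mutual best response is (Delta, Delta); neither player gains by switching there.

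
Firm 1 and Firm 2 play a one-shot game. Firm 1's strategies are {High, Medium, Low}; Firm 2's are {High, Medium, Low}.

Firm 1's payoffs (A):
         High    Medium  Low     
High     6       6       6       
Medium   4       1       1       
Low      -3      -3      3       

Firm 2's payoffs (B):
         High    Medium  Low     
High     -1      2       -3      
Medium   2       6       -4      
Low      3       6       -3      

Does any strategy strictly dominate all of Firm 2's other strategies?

Check whether one of Firm 2's strategies beats all alternatives regardless of what the opponent does.
Medium strictly dominates: vs High: 2 > each of {-1, -3}; vs Medium: 6 > each of {2, -4}; vs Low: 6 > each of {3, -3}.

Medium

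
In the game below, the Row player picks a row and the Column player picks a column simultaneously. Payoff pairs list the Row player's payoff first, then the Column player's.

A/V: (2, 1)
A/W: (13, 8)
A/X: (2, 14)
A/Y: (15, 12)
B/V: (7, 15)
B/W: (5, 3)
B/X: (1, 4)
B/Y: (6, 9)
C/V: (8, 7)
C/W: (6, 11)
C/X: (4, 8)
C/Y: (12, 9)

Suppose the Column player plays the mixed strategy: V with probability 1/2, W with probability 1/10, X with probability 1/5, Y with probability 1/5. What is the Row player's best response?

The Row player's best reply maximizes expected payoff against the mix.
A: (1/2)·2 + (1/10)·13 + (1/5)·2 + (1/5)·15 = 57/10
B: (1/2)·7 + (1/10)·5 + (1/5)·1 + (1/5)·6 = 27/5
C: (1/2)·8 + (1/10)·6 + (1/5)·4 + (1/5)·12 = 39/5
Highest expected payoff is 39/5, from C.

C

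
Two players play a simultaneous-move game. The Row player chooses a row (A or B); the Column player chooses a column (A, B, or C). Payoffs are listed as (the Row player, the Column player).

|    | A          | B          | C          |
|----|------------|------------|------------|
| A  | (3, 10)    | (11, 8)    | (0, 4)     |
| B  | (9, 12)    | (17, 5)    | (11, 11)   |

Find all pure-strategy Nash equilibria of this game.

(B, A)

A profile is a Nash equilibrium when each player is best-responding to the other.
The Row player's best responses — vs A: B (payoff 9); vs B: B (payoff 17); vs C: B (payoff 11).
The Column player's best responses — vs A: A (payoff 10); vs B: A (payoff 12).
The only mutual best response is (B, A); neither player gains by switching there.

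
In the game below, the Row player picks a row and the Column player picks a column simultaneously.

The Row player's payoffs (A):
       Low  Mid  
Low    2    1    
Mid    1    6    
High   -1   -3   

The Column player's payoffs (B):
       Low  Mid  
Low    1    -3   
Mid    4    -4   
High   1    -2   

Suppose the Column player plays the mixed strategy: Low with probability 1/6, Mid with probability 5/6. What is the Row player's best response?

Mid

The Row player's best reply maximizes expected payoff against the mix.
Low: (1/6)·2 + (5/6)·1 = 7/6
Mid: (1/6)·1 + (5/6)·6 = 31/6
High: (1/6)·(-1) + (5/6)·(-3) = -8/3
Highest expected payoff is 31/6, from Mid.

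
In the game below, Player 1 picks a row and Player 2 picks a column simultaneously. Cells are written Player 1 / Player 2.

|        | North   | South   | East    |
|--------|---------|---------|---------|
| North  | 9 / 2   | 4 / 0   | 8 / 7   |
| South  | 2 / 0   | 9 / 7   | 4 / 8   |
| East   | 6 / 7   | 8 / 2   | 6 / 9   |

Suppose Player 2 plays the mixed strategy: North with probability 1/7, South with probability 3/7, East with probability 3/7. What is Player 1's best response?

East

Compute Player 1's expected payoff from each pure strategy against the given mix.
North: (1/7)·9 + (3/7)·4 + (3/7)·8 = 45/7
South: (1/7)·2 + (3/7)·9 + (3/7)·4 = 41/7
East: (1/7)·6 + (3/7)·8 + (3/7)·6 = 48/7
Highest expected payoff is 48/7, from East.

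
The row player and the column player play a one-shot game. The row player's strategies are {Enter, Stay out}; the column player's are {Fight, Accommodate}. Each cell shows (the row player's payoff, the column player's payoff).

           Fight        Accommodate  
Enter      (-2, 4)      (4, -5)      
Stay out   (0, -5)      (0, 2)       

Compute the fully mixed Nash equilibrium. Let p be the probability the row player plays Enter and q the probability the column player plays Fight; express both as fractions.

p = 7/16, q = 2/3

Each player's mixing probability is pinned down by making the *other* player indifferent.
The column player indifferent between Fight and Accommodate: p·4 + (1−p)·(-5) = p·(-5) + (1−p)·2 ⟹ (-5) + 9p = 2 + (-7)p ⟹ p = 7/16.
The row player indifferent between Enter and Stay out: q·(-2) + (1−q)·4 = q·0 + (1−q)·0 ⟹ 4 + (-6)q = 0 + 0q ⟹ q = 2/3.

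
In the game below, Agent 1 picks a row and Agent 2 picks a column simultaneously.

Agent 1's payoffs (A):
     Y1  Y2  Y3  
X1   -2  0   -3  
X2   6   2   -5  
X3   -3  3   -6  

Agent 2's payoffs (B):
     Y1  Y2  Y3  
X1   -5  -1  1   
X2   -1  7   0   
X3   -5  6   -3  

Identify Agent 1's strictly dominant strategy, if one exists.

A strategy is strictly dominant if it gives Agent 1 a strictly higher payoff than every other strategy, against every choice by the opponent.
X1 is not dominant: against Y1, X2 gives 6 > -2.
X2 is not dominant: against Y2, X3 gives 3 > 2.
X3 is not dominant: against Y1, X1 gives -2 > -3.
No single strategy is best against every opponent action.

No strictly dominant strategy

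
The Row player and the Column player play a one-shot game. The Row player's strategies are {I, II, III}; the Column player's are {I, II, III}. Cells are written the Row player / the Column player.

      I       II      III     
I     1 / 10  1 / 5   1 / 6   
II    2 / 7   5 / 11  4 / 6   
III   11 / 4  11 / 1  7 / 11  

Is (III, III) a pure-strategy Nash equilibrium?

Holding the Column player at III: the Row player gets 7 from III, versus 1 from I, 4 from II. No profitable deviation for the Row player.
Holding the Row player at III: the Column player gets 11 from III, versus 4 from I, 1 from II. No profitable deviation for the Column player either.

Yes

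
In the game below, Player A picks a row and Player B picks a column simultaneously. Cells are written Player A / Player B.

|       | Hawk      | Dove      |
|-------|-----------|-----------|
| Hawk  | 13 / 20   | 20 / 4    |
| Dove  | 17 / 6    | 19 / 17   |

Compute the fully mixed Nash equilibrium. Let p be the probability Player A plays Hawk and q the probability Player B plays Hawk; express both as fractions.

Each player's mixing probability is pinned down by making the *other* player indifferent.
Player B indifferent between Hawk and Dove: p·20 + (1−p)·6 = p·4 + (1−p)·17 ⟹ 6 + 14p = 17 + (-13)p ⟹ p = 11/27.
Player A indifferent between Hawk and Dove: q·13 + (1−q)·20 = q·17 + (1−q)·19 ⟹ 20 + (-7)q = 19 + (-2)q ⟹ q = 1/5.

p = 11/27, q = 1/5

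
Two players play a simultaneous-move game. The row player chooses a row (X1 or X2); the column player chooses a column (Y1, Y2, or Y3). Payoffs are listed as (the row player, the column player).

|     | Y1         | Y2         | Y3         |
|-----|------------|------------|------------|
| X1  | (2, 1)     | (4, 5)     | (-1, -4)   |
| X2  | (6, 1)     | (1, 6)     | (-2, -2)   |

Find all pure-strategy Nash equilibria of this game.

(X1, Y2)

A profile is a Nash equilibrium when each player is best-responding to the other.
The row player's best responses — vs Y1: X2 (payoff 6); vs Y2: X1 (payoff 4); vs Y3: X1 (payoff -1).
The column player's best responses — vs X1: Y2 (payoff 5); vs X2: Y2 (payoff 6).
The only mutual best response is (X1, Y2); neither player gains by switching there.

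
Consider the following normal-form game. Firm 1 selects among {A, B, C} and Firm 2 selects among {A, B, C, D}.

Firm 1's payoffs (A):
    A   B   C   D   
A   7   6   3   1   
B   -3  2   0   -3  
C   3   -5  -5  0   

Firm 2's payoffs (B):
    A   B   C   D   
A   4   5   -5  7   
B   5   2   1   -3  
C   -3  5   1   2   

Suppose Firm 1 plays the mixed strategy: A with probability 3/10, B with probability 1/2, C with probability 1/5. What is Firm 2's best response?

B

Compute Firm 2's expected payoff from each pure strategy against the given mix.
A: (3/10)·4 + (1/2)·5 + (1/5)·(-3) = 31/10
B: (3/10)·5 + (1/2)·2 + (1/5)·5 = 7/2
C: (3/10)·(-5) + (1/2)·1 + (1/5)·1 = -4/5
D: (3/10)·7 + (1/2)·(-3) + (1/5)·2 = 1
Highest expected payoff is 7/2, from B.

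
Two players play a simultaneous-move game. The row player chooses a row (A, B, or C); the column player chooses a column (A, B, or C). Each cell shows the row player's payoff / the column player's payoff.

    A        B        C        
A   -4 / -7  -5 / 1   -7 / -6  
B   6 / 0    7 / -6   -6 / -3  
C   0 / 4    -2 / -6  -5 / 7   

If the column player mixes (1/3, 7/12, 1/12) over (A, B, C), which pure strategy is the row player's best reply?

B

The row player's best reply maximizes expected payoff against the mix.
A: (1/3)·(-4) + (7/12)·(-5) + (1/12)·(-7) = -29/6
B: (1/3)·6 + (7/12)·7 + (1/12)·(-6) = 67/12
C: (1/3)·0 + (7/12)·(-2) + (1/12)·(-5) = -19/12
Highest expected payoff is 67/12, from B.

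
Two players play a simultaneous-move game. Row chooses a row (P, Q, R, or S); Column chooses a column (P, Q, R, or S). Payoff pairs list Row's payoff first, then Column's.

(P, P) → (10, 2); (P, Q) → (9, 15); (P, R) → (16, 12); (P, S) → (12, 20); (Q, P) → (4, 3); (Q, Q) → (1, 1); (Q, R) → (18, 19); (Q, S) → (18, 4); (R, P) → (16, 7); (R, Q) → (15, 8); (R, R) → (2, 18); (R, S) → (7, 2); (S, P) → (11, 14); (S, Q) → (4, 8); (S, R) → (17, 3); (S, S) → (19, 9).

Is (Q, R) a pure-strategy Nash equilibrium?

Yes

Holding Column at R: Row gets 18 from Q, versus 16 from P, 2 from R, 17 from S. No profitable deviation for Row.
Holding Row at Q: Column gets 19 from R, versus 3 from P, 1 from Q, 4 from S. No profitable deviation for Column either.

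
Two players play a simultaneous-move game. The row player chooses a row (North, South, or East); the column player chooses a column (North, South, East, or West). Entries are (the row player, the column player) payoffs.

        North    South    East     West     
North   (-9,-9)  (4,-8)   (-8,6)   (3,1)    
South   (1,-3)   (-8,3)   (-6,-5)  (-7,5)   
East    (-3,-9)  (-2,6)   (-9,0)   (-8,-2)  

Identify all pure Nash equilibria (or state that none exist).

None

A profile is a Nash equilibrium when each player is best-responding to the other.
The row player's best responses — vs North: South (payoff 1); vs South: North (payoff 4); vs East: South (payoff -6); vs West: North (payoff 3).
The column player's best responses — vs North: East (payoff 6); vs South: West (payoff 5); vs East: South (payoff 6).
No cell has both players best-responding. For instance, the row player's best reply to South is North, but against North the column player prefers East over South.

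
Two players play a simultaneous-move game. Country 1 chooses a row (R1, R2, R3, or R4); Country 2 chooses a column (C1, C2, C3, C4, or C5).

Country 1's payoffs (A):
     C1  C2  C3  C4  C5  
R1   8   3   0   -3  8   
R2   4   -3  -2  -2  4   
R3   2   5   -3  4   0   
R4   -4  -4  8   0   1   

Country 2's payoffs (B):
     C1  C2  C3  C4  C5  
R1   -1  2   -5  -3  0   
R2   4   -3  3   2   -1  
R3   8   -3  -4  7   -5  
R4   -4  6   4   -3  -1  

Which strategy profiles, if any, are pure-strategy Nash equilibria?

No pure-strategy Nash equilibrium

Check mutual best responses: a cell is a NE iff neither player can gain by unilaterally deviating.
Country 1's best responses — vs C1: R1 (payoff 8); vs C2: R3 (payoff 5); vs C3: R4 (payoff 8); vs C4: R3 (payoff 4); vs C5: R1 (payoff 8).
Country 2's best responses — vs R1: C2 (payoff 2); vs R2: C1 (payoff 4); vs R3: C1 (payoff 8); vs R4: C2 (payoff 6).
No cell has both players best-responding. For instance, Country 1's best reply to C3 is R4, but against R4 Country 2 prefers C2 over C3.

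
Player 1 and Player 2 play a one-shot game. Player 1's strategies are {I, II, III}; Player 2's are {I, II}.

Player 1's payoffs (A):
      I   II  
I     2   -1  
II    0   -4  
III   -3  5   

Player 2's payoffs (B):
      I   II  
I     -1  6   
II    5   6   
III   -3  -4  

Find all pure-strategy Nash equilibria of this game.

No pure-strategy Nash equilibrium

Check mutual best responses: a cell is a NE iff neither player can gain by unilaterally deviating.
Player 1's best responses — vs I: I (payoff 2); vs II: III (payoff 5).
Player 2's best responses — vs I: II (payoff 6); vs II: II (payoff 6); vs III: I (payoff -3).
No cell has both players best-responding. For instance, Player 1's best reply to II is III, but against III Player 2 prefers I over II.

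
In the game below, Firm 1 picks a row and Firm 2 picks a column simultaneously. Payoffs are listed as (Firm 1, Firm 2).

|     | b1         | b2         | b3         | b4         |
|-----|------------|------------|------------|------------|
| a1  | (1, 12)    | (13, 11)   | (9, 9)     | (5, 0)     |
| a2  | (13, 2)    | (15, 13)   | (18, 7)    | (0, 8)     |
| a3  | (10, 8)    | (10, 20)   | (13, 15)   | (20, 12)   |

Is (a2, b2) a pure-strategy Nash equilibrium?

Yes

Holding Firm 2 at b2: Firm 1 gets 15 from a2, versus 13 from a1, 10 from a3. No profitable deviation for Firm 1.
Holding Firm 1 at a2: Firm 2 gets 13 from b2, versus 2 from b1, 7 from b3, 8 from b4. No profitable deviation for Firm 2 either.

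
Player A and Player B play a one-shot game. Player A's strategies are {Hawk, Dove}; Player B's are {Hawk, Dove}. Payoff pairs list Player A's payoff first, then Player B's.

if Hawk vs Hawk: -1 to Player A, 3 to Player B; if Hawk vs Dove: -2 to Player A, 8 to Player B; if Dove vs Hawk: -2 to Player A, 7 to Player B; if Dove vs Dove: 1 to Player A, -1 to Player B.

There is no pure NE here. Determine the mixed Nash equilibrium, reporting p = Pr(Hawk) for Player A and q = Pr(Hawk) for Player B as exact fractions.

p = 8/13, q = 3/4

Each player's mixing probability is pinned down by making the *other* player indifferent.
Player B indifferent between Hawk and Dove: p·3 + (1−p)·7 = p·8 + (1−p)·(-1) ⟹ 7 + (-4)p = (-1) + 9p ⟹ p = 8/13.
Player A indifferent between Hawk and Dove: q·(-1) + (1−q)·(-2) = q·(-2) + (1−q)·1 ⟹ (-2) + 1q = 1 + (-3)q ⟹ q = 3/4.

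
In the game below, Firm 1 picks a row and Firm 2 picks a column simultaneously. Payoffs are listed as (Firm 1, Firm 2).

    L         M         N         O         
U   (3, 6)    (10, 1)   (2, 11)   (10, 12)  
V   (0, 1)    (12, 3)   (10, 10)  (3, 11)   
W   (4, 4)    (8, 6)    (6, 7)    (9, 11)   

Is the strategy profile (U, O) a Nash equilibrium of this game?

Yes

Holding Firm 2 at O: Firm 1 gets 10 from U, versus 3 from V, 9 from W. No profitable deviation for Firm 1.
Holding Firm 1 at U: Firm 2 gets 12 from O, versus 6 from L, 1 from M, 11 from N. No profitable deviation for Firm 2 either.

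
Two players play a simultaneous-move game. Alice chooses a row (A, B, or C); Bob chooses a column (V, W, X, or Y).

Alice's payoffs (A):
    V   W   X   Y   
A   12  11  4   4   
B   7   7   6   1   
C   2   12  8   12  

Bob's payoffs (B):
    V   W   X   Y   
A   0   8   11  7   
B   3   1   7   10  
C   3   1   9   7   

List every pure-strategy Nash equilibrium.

Check mutual best responses: a cell is a NE iff neither player can gain by unilaterally deviating.
Alice's best responses — vs V: A (payoff 12); vs W: C (payoff 12); vs X: C (payoff 8); vs Y: C (payoff 12).
Bob's best responses — vs A: X (payoff 11); vs B: Y (payoff 10); vs C: X (payoff 9).
The only mutual best response is (C, X); neither player gains by switching there.

(C, X)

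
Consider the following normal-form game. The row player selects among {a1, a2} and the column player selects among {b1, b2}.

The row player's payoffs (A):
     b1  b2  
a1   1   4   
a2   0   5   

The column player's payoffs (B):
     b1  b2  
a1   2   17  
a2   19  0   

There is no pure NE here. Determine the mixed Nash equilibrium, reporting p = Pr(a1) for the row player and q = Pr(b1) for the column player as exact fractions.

p = 19/34, q = 1/2

Each player's mixing probability is pinned down by making the *other* player indifferent.
The column player indifferent between b1 and b2: p·2 + (1−p)·19 = p·17 + (1−p)·0 ⟹ 19 + (-17)p = 0 + 17p ⟹ p = 19/34.
The row player indifferent between a1 and a2: q·1 + (1−q)·4 = q·0 + (1−q)·5 ⟹ 4 + (-3)q = 5 + (-5)q ⟹ q = 1/2.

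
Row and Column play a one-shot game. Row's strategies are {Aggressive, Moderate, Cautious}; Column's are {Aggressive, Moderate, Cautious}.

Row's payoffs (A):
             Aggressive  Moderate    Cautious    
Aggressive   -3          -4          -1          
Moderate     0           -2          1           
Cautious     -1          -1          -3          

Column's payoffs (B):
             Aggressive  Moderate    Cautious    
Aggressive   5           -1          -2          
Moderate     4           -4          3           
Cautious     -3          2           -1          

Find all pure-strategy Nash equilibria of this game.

Find each player's best response to every opponent strategy; NE are the intersections.
Row's best responses — vs Aggressive: Moderate (payoff 0); vs Moderate: Cautious (payoff -1); vs Cautious: Moderate (payoff 1).
Column's best responses — vs Aggressive: Aggressive (payoff 5); vs Moderate: Aggressive (payoff 4); vs Cautious: Moderate (payoff 2).
Mutual best responses occur at (Moderate, Aggressive) and (Cautious, Moderate); at each, neither player gains by switching.

(Moderate, Aggressive) and (Cautious, Moderate)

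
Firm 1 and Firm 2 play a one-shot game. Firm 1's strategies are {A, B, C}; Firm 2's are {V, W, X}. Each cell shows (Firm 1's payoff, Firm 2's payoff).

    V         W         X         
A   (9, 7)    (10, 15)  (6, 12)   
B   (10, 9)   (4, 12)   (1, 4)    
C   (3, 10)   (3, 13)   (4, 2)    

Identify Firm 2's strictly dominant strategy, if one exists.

W

A strategy is strictly dominant if it gives Firm 2 a strictly higher payoff than every other strategy, against every choice by the opponent.
W strictly dominates: vs A: 15 > each of {7, 12}; vs B: 12 > each of {9, 4}; vs C: 13 > each of {10, 2}.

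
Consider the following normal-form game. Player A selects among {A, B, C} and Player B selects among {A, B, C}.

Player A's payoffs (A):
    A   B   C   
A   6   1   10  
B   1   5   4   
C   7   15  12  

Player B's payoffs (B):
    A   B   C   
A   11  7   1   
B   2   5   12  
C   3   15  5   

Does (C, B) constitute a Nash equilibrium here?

Yes

Holding Player B at B: Player A gets 15 from C, versus 1 from A, 5 from B. No profitable deviation for Player A.
Holding Player A at C: Player B gets 15 from B, versus 3 from A, 5 from C. No profitable deviation for Player B either.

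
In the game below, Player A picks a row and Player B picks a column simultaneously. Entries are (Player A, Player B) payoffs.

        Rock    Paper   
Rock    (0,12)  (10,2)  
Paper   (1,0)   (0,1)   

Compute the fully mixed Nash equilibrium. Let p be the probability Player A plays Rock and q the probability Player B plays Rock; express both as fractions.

p = 1/11, q = 10/11

In a mixed NE each player is indifferent between their pure strategies, so the opponent's mix sets the indifference.
Player B indifferent between Rock and Paper: p·12 + (1−p)·0 = p·2 + (1−p)·1 ⟹ 0 + 12p = 1 + 1p ⟹ p = 1/11.
Player A indifferent between Rock and Paper: q·0 + (1−q)·10 = q·1 + (1−q)·0 ⟹ 10 + (-10)q = 0 + 1q ⟹ q = 10/11.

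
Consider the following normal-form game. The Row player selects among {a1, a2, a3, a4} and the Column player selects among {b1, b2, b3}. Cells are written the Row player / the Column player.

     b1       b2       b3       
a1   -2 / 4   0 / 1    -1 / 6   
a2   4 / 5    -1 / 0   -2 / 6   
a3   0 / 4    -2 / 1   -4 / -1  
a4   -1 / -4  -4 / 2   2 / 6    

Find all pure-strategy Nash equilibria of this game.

(a4, b3)

Find each player's best response to every opponent strategy; NE are the intersections.
The Row player's best responses — vs b1: a2 (payoff 4); vs b2: a1 (payoff 0); vs b3: a4 (payoff 2).
The Column player's best responses — vs a1: b3 (payoff 6); vs a2: b3 (payoff 6); vs a3: b1 (payoff 4); vs a4: b3 (payoff 6).
The only mutual best response is (a4, b3); neither player gains by switching there.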